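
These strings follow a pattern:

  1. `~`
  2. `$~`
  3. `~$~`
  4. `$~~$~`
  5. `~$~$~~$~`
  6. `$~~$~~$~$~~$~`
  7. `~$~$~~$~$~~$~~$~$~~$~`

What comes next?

$~~$~~$~$~~$~~$~$~~$~$~~$~~$~$~~$~

This is a Fibonacci-style word recurrence s(k) = s(k−2)·s(k−1): e.g. ~·$~ = ~$~.
The next term joins $~~$~~$~$~~$~ and ~$~$~~$~$~~$~~$~$~~$~.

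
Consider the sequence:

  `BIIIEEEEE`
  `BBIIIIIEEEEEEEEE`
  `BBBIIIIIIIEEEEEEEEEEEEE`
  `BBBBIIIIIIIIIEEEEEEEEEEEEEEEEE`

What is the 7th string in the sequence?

BBBBBBBIIIIIIIIIIIIIIIEEEEEEEEEEEEEEEEEEEEEEEEEEEEE

Term n consists of n B's, followed by 2n+1 I's, followed by 4n+1 E's (n = 1, 2, …).
At n = 7 the blocks have lengths 7, 15, 29.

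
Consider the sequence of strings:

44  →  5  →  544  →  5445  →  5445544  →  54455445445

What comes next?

544554454455445544

This is a Fibonacci-style word recurrence s(k) = s(k−1)·s(k−2): e.g. 5·44 = 544.
So term 7 is 54455445445·5445544.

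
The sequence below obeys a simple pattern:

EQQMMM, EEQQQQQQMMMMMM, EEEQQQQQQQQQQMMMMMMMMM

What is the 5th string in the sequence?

EEEEEQQQQQQQQQQQQQQQQQQMMMMMMMMMMMMMMM

Reading off run lengths: E runs 1, 2, 3; Q runs 2, 6, 10; M runs 3, 6, 9 — each is linear in n (n = 1, 2, …).
For term 5, n = 5, so the run lengths are 5, 18, 15.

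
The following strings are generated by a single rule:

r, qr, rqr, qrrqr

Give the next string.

Each term (from the third on) is the two preceding terms concatenated in order: term 3 = r·qr = rqr.
Continuing: rqr · qrrqr gives term 5.

rqrqrrqr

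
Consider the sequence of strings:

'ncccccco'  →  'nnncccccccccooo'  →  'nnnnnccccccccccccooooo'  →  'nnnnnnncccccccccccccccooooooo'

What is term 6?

Each string has the form n^{2n-1} c^{3n+3} o^{2n-1} (n = 1, 2, …).
For term 6, n = 6, so the run lengths are 11, 21, 11.

nnnnnnnnnnncccccccccccccccccccccooooooooooo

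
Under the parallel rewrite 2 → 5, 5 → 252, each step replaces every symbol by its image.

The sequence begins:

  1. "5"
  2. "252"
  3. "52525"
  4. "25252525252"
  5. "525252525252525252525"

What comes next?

Replace each of the 21 characters of 525252525252525252525 in place — 252 5 252 5 252 5 252 5 252 5 252 5 252 5 252 5 252 5 252 5 252 — and concatenate.

2525252525252525252525252525252525252525252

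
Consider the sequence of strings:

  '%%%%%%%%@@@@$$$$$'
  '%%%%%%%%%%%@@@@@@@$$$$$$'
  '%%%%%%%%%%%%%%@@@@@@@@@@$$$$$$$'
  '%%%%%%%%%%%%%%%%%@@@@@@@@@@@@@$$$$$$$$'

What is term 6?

%%%%%%%%%%%%%%%%%%%%%%%@@@@@@@@@@@@@@@@@@@$$$$$$$$$$

Term n consists of 3n+2 %'s, followed by 3n-2 @'s, followed by n+3 $'s, where the shown terms are n = 2, 3, 4, 5.
Setting n = 7 gives 23, 19, 10 characters in each block.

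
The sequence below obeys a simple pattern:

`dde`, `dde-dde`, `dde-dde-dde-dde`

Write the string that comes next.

s(k+1) = s(k)·-·s(k) — each term doubles the last with '-' between the halves.
Doubling dde-dde-dde-dde with '-' between the halves:

dde-dde-dde-dde-dde-dde-dde-dde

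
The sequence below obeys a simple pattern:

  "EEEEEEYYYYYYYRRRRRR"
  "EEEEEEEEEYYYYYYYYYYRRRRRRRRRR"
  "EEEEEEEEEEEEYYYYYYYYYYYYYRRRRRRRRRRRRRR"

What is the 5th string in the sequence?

EEEEEEEEEEEEEEEEEEYYYYYYYYYYYYYYYYYYYRRRRRRRRRRRRRRRRRRRRRR

Reading off run lengths: E runs 6, 9, 12; Y runs 7, 10, 13; R runs 6, 10, 14 — each is linear in n, where the shown terms are n = 2, 3, 4.
For term 5, n = 6, so the run lengths are 18, 19, 22.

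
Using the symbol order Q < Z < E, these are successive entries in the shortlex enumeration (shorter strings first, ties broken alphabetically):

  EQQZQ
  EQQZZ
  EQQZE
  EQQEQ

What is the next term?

EQQEZ

Treat EQQEQ as a base-3 numeral over the given alphabet and add one, carrying through any trailing E's.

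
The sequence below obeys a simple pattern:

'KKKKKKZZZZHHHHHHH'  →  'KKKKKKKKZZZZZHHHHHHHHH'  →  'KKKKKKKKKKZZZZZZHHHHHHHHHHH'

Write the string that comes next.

Term n consists of 2n K's, followed by n+1 Z's, followed by 2n+1 H's, where the shown terms are n = 3, 4, 5.
At n = 6 the blocks have lengths 12, 7, 13.

KKKKKKKKKKKKZZZZZZZHHHHHHHHHHHHH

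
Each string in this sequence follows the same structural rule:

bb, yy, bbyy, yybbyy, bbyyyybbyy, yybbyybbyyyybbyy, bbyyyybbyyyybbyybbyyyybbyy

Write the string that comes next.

yybbyybbyyyybbyybbyyyybbyyyybbyybbyyyybbyy

This is a Fibonacci-style word recurrence s(k) = s(k−2)·s(k−1): e.g. bb·yy = bbyy.
Continuing: yybbyybbyyyybbyy · bbyyyybbyyyybbyybbyyyybbyy gives term 8.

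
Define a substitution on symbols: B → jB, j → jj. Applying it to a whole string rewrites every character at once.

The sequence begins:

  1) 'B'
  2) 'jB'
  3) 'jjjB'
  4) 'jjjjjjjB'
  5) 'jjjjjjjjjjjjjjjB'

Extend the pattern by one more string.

jjjjjjjjjjjjjjjjjjjjjjjjjjjjjjjB

Replace each of the 16 characters of jjjjjjjjjjjjjjjB in place — jj jj jj jj jj jj jj jj jj jj jj jj jj jj jj jB — and concatenate.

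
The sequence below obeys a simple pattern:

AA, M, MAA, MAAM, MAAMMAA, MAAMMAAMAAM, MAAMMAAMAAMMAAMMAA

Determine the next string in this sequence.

From term 3 onward, concatenate the last term with the second-to-last: M·AA = MAA, MAA·M = MAAM, …
The next term joins MAAMMAAMAAMMAAMMAA and MAAMMAAMAAM.

MAAMMAAMAAMMAAMMAAMAAMMAAMAAM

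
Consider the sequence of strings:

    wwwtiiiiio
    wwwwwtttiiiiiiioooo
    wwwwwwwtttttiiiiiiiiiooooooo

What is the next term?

The n-th term is 2n+1 w's then 2n-1 t's then 2n+3 i's then 3n-2 o's (n = 1, 2, …).
For the next term, n = 4, so the run lengths are 9, 7, 11, 10.

wwwwwwwwwtttttttiiiiiiiiiiioooooooooo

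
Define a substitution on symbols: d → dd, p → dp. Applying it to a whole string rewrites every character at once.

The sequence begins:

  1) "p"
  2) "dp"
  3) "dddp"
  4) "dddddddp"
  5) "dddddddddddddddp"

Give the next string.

Rewriting the 16 symbols of dddddddddddddddp one by one yields dd dd dd dd dd dd dd dd dd dd dd dd dd dd dd dp; concatenated:

dddddddddddddddddddddddddddddddp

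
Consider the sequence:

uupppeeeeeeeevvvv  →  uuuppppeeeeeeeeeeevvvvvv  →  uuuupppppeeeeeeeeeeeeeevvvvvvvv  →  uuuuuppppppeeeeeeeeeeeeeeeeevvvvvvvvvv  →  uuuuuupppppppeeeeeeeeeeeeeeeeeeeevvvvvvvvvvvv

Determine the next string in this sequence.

Each string has the form u^{n} p^{n+1} e^{3n+2} v^{2n}, where the shown terms are n = 2, 3, 4, 5, 6.
For the next term, n = 7, so the run lengths are 7, 8, 23, 14.

uuuuuuuppppppppeeeeeeeeeeeeeeeeeeeeeeevvvvvvvvvvvvvv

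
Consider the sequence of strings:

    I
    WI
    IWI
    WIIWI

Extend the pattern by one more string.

IWIWIIWI

From term 3 onward, concatenate the second-to-last term with the last: I·WI = IWI, WI·IWI = WIIWI, …
Continuing: IWI · WIIWI gives term 5.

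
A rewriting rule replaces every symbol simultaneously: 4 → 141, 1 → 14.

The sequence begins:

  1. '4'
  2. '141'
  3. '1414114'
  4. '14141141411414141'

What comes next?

Applying the rule to each of the 17 symbols of 14141141411414141 gives the pieces 14 141 14 141 14 14 141 14 141 14 14 141 14 141 14 141 14, which concatenate to the answer.

14141141411414141141411414141141411414114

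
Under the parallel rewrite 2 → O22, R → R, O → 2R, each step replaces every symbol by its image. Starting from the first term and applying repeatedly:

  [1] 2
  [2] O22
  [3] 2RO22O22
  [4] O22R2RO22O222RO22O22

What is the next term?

2RO22O22RO22R2RO22O222RO22O22O22R2RO22O222RO22O22

Replace each of the 20 characters of O22R2RO22O222RO22O22 in place — 2R O22 O22 R O22 R 2R O22 O22 2R O22 O22 O22 R 2R O22 O22 2R O22 O22 — and concatenate.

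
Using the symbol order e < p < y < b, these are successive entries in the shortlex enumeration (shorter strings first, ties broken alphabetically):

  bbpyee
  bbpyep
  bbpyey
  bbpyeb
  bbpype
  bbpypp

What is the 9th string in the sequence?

bbpyye

Stepping forward 3 times from bbpypp: bbpypp → bbpypy → bbpypb, then the target.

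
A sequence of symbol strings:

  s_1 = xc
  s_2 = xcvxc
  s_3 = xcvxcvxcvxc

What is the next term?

Every step duplicates the string with 'v' between the halves.
Doubling xcvxcvxcvxc with 'v' between the halves:

xcvxcvxcvxcvxcvxcvxcvxc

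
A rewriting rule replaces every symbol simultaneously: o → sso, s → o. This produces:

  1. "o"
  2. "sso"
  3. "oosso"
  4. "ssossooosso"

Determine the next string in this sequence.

oossooossossossooosso

Apply φ to ssossooosso symbol by symbol: s→o, s→o, o→sso, s→o, s→o, o→sso, o→sso, o→sso, s→o, s→o, o→sso; joined: o o sso o o sso sso sso o o sso.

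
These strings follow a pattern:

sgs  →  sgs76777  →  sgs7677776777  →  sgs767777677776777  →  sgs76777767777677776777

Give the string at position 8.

sgs76777767777677776777767777677776777

Every step adds 76777 to the end: s(k+1) = s(k)·76777.
From sgs76777767777677776777, 3 further steps: sgs76777767777677776777 → sgs7677776777767777677776777 → sgs767777677776777767777677776777 → (answer).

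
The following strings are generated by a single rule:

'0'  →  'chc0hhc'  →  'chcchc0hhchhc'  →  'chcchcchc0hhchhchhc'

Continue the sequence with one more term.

chcchcchcchc0hhchhchhchhc

s(k+1) = chc·s(k)·hhc, so each term gains chc as a prefix and hhc as a suffix.
So the next term is chc·chcchcchc0hhchhchhc·hhc.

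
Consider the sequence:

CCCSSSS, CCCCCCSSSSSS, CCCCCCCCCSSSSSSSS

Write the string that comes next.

Each string has the form C^{3n} S^{2n+2} (n = 1, 2, …).
For the next term, n = 4, so the run lengths are 12, 10.

CCCCCCCCCCCCSSSSSSSSSS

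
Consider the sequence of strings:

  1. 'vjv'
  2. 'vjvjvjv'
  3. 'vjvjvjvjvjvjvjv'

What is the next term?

vjvjvjvjvjvjvjvjvjvjvjvjvjvjvjv

s(k+1) = s(k)·j·s(k) — each term doubles the last with 'j' between the halves.
So the next term is two copies of vjvjvjvjvjvjvjv with 'j' between the halves.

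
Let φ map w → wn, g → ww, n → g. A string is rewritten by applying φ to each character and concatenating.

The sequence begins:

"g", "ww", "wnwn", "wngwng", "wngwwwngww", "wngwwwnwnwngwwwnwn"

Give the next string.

Rewriting the 18 symbols of wngwwwnwnwngwwwnwn one by one yields wn g ww wn wn wn g wn g wn g ww wn wn wn g wn g; concatenated:

wngwwwnwnwngwngwngwwwnwnwngwng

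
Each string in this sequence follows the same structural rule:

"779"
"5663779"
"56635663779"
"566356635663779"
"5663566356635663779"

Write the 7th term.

566356635663566356635663779

The strings grow by a fixed prefix 5663 each time.
From 5663566356635663779, 2 further steps: 5663566356635663779 → 56635663566356635663779 → (answer).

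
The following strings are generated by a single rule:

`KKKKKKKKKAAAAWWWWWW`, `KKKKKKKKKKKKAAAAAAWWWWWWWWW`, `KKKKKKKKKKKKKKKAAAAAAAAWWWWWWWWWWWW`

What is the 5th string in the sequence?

KKKKKKKKKKKKKKKKKKKKKAAAAAAAAAAAAWWWWWWWWWWWWWWWWWW

Reading off run lengths: K runs 9, 12, 15; A runs 4, 6, 8; W runs 6, 9, 12 — each is linear in n, where the shown terms are n = 2, 3, 4.
Setting n = 6 gives 21, 12, 18 characters in each block.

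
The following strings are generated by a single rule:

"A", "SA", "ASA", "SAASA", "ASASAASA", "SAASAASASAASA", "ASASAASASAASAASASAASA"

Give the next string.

This is a Fibonacci-style word recurrence s(k) = s(k−2)·s(k−1): e.g. A·SA = ASA.
Continuing: SAASAASASAASA · ASASAASASAASAASASAASA gives term 8.

SAASAASASAASAASASAASASAASAASASAASA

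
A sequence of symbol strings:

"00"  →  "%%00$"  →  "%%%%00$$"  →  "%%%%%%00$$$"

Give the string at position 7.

Each term wraps the previous one in %% on the left and $ on the right.
From %%%%%%00$$$, 3 further steps: %%%%%%00$$$ → %%%%%%%%00$$$$ → %%%%%%%%%%00$$$$$ → (answer).

%%%%%%%%%%%%00$$$$$$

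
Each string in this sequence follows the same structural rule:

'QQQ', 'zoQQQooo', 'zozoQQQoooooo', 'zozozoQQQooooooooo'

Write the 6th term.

zozozozozoQQQooooooooooooooo

s(k+1) = zo·s(k)·ooo, so each term gains zo as a prefix and ooo as a suffix.
From zozozoQQQooooooooo, 2 further steps: zozozoQQQooooooooo → zozozozoQQQoooooooooooo → (answer).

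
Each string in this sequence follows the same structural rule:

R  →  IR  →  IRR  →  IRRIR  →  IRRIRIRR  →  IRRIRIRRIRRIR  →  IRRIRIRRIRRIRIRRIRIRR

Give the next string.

Each term (from the third on) is the previous term followed by the one before it: term 3 = IR·R = IRR.
Continuing: IRRIRIRRIRRIRIRRIRIRR · IRRIRIRRIRRIR gives term 8.

IRRIRIRRIRRIRIRRIRIRRIRRIRIRRIRRIR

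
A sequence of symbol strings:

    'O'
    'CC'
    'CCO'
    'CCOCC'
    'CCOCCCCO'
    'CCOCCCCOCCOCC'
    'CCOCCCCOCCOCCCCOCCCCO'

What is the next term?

CCOCCCCOCCOCCCCOCCCCOCCOCCCCOCCOCC

From term 3 onward, concatenate the last term with the second-to-last: CC·O = CCO, CCO·CC = CCOCC, …
So term 8 is CCOCCCCOCCOCCCCOCCCCO·CCOCCCCOCCOCC.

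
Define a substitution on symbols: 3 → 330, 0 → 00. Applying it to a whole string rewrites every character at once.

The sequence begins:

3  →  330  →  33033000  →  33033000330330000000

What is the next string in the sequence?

330330003303300000003303300033033000000000000000

φ(33033000330330000000) expands symbol-by-symbol to 330 330 00 330 330 00 00 00 330 330 00 330 330 00 00 00 00 00 00 00; joining the 20 pieces gives the next term.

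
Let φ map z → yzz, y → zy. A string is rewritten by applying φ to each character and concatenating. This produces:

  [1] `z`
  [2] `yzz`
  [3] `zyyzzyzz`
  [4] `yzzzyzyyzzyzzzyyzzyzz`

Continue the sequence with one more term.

Applying the rule to each of the 21 symbols of yzzzyzyyzzyzzzyyzzyzz gives the pieces zy yzz yzz yzz zy yzz zy zy yzz yzz zy yzz yzz yzz zy zy yzz yzz zy yzz yzz, which concatenate to the answer.

zyyzzyzzyzzzyyzzzyzyyzzyzzzyyzzyzzyzzzyzyyzzyzzzyyzzyzz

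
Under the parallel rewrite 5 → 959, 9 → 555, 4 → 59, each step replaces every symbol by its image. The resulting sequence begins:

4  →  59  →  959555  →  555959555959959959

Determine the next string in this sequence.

959959959555959555959959959555959555555959555555959555

Replace each of the 18 characters of 555959555959959959 in place — 959 959 959 555 959 555 959 959 959 555 959 555 555 959 555 555 959 555 — and concatenate.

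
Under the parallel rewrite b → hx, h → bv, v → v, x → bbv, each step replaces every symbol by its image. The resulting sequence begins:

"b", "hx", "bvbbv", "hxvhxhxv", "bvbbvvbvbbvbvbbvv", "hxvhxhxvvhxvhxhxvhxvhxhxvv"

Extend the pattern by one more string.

Replace each of the 26 characters of hxvhxhxvvhxvhxhxvhxvhxhxvv in place — bv bbv v bv bbv bv bbv v v bv bbv v bv bbv bv bbv v bv bbv v bv bbv bv bbv v v — and concatenate.

bvbbvvbvbbvbvbbvvvbvbbvvbvbbvbvbbvvbvbbvvbvbbvbvbbvvv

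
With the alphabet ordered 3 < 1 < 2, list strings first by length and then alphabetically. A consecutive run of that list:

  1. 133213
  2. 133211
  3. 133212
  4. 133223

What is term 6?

133222

Continuing the enumeration 2 steps past 133223: 133223 → 133221 → (answer).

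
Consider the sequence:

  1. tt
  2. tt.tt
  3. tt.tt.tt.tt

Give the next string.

tt.tt.tt.tt.tt.tt.tt.tt

Each string is two copies of the previous one joined by '.'.
One more doubling of tt.tt.tt.tt gives the answer.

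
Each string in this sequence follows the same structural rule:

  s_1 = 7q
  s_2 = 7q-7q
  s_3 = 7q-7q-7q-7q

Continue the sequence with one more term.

s(k+1) = s(k)·-·s(k) — each term doubles the last with '-' between the halves.
Doubling 7q-7q-7q-7q with '-' between the halves:

7q-7q-7q-7q-7q-7q-7q-7q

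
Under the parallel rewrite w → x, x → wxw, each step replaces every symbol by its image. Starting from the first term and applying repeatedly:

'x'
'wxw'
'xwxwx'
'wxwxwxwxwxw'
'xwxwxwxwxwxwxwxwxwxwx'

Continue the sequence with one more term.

Rewriting the 21 symbols of xwxwxwxwxwxwxwxwxwxwx one by one yields wxw x wxw x wxw x wxw x wxw x wxw x wxw x wxw x wxw x wxw x wxw; concatenated:

wxwxwxwxwxwxwxwxwxwxwxwxwxwxwxwxwxwxwxwxwxw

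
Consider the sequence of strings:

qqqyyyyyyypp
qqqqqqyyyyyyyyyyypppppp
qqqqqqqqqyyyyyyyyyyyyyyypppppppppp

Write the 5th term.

qqqqqqqqqqqqqqqyyyyyyyyyyyyyyyyyyyyyyypppppppppppppppppp

Reading off run lengths: q runs 3, 6, 9; y runs 7, 11, 15; p runs 2, 6, 10 — each is linear in n (n = 1, 2, …).
Setting n = 5 gives 15, 23, 18 characters in each block.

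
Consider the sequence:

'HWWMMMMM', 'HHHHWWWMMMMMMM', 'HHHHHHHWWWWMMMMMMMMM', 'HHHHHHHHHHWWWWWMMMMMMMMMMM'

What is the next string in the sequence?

HHHHHHHHHHHHHWWWWWWMMMMMMMMMMMMM

Reading off run lengths: H runs 1, 4, 7, 10; W runs 2, 3, 4, 5; M runs 5, 7, 9, 11 — each is linear in n (n = 1, 2, …).
Setting n = 5 gives 13, 6, 13 characters in each block.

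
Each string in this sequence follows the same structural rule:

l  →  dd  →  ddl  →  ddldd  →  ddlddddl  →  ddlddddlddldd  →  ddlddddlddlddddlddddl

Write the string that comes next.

ddlddddlddlddddlddddlddlddddlddldd

From term 3 onward, concatenate the last term with the second-to-last: dd·l = ddl, ddl·dd = ddldd, …
Continuing: ddlddddlddlddddlddddl · ddlddddlddldd gives term 8.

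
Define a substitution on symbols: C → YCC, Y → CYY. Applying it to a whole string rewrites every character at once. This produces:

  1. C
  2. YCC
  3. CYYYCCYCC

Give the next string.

Apply φ to CYYYCCYCC symbol by symbol: C→YCC, Y→CYY, Y→CYY, Y→CYY, C→YCC, C→YCC, Y→CYY, C→YCC, C→YCC; joined: YCC CYY CYY CYY YCC YCC CYY YCC YCC.

YCCCYYCYYCYYYCCYCCCYYYCCYCC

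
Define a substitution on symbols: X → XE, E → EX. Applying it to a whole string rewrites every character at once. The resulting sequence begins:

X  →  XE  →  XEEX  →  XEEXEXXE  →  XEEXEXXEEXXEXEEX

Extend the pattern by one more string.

Rewriting the 16 symbols of XEEXEXXEEXXEXEEX one by one yields XE EX EX XE EX XE XE EX EX XE XE EX XE EX EX XE; concatenated:

XEEXEXXEEXXEXEEXEXXEXEEXXEEXEXXE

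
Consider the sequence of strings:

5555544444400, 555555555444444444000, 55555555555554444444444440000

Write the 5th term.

555555555555555555555444444444444444444000000

Reading off run lengths: 5 runs 5, 9, 13; 4 runs 6, 9, 12; 0 runs 2, 3, 4 — each is linear in n (n = 1, 2, …).
For term 5, n = 5, so the run lengths are 21, 18, 6.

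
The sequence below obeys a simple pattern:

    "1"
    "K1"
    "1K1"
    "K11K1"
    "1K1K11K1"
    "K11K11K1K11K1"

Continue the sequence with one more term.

This is a Fibonacci-style word recurrence s(k) = s(k−2)·s(k−1): e.g. 1·K1 = 1K1.
The next term joins 1K1K11K1 and K11K11K1K11K1.

1K1K11K1K11K11K1K11K1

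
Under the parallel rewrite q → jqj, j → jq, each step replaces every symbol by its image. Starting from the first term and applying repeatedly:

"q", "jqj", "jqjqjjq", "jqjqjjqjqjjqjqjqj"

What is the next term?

jqjqjjqjqjjqjqjqjjqjqjjqjqjqjjqjqjjqjqjjq

φ(jqjqjjqjqjjqjqjqj) expands symbol-by-symbol to jq jqj jq jqj jq jq jqj jq jqj jq jq jqj jq jqj jq jqj jq; joining the 17 pieces gives the next term.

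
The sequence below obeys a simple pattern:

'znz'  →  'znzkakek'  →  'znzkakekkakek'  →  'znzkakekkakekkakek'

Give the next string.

Each term is the previous one with kakek appended.
So the next term is znzkakekkakekkakek·kakek.

znzkakekkakekkakekkakek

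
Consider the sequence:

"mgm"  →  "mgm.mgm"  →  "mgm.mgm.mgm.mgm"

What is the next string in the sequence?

mgm.mgm.mgm.mgm.mgm.mgm.mgm.mgm

Each string is two copies of the previous one joined by '.'.
One more doubling of mgm.mgm.mgm.mgm gives the answer.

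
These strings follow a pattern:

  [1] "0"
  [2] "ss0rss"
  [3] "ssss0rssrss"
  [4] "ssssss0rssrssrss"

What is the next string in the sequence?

Each term wraps the previous one in ss on the left and rss on the right.
So the next term is ss·ssssss0rssrssrss·rss.

ssssssss0rssrssrssrss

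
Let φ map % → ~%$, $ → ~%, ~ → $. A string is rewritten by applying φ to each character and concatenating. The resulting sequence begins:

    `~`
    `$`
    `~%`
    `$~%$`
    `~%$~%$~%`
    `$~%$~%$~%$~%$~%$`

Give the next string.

φ($~%$~%$~%$~%$~%$) expands symbol-by-symbol to ~% $ ~%$ ~% $ ~%$ ~% $ ~%$ ~% $ ~%$ ~% $ ~%$ ~%; joining the 16 pieces gives the next term.

~%$~%$~%$~%$~%$~%$~%$~%$~%$~%$~%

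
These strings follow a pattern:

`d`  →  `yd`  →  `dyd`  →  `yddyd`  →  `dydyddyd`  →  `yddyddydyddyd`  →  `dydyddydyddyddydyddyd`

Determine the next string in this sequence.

This is a Fibonacci-style word recurrence s(k) = s(k−2)·s(k−1): e.g. d·yd = dyd.
So term 8 is yddyddydyddyd·dydyddydyddyddydyddyd.

yddyddydyddyddydyddydyddyddydyddyd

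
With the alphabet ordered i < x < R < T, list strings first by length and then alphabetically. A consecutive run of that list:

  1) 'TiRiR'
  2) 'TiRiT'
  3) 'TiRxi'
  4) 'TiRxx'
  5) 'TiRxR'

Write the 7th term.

Advancing 2 positions from TiRxR through TiRxR → TiRxT reaches term 7.

TiRRi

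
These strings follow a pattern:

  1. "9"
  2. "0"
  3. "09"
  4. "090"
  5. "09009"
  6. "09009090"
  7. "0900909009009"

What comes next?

Each term (from the third on) is the previous term followed by the one before it: term 3 = 0·9 = 09.
Continuing: 0900909009009 · 09009090 gives term 8.

090090900900909009090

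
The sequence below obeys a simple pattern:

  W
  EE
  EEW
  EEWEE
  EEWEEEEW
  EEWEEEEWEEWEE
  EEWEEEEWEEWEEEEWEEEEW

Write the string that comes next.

This is a Fibonacci-style word recurrence s(k) = s(k−1)·s(k−2): e.g. EE·W = EEW.
The next term joins EEWEEEEWEEWEEEEWEEEEW and EEWEEEEWEEWEE.

EEWEEEEWEEWEEEEWEEEEWEEWEEEEWEEWEE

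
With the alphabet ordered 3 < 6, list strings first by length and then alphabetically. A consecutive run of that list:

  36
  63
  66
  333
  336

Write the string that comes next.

The successor of 336 increments the rightmost position that isn't already 6 and resets every position after it to 3.

363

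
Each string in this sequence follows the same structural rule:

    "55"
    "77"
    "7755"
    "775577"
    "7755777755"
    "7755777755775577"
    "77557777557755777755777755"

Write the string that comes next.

775577775577557777557777557755777755775577

Each term (from the third on) is the previous term followed by the one before it: term 3 = 77·55 = 7755.
So term 8 is 77557777557755777755777755·7755777755775577.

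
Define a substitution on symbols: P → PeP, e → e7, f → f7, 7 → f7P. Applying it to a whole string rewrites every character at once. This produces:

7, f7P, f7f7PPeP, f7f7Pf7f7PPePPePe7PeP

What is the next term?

Rewriting the 21 symbols of f7f7Pf7f7PPePPePe7PeP one by one yields f7 f7P f7 f7P PeP f7 f7P f7 f7P PeP PeP e7 PeP PeP e7 PeP e7 f7P PeP e7 PeP; concatenated:

f7f7Pf7f7PPePf7f7Pf7f7PPePPePe7PePPePe7PePe7f7PPePe7PeP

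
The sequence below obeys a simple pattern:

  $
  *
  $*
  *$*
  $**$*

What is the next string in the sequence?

Each term (from the third on) is the two preceding terms concatenated in order: term 3 = $·* = $*.
The next term joins *$* and $**$*.

*$*$**$*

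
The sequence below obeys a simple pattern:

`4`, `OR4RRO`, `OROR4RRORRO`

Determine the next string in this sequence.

Each term wraps the previous one in OR on the left and RRO on the right.
So the next term is OR·OROR4RRORRO·RRO.

OROROR4RRORRORRO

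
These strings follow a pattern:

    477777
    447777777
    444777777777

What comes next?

Reading off run lengths: 4 runs 1, 2, 3; 7 runs 5, 7, 9 — each is linear in n, where the shown terms are n = 2, 3, 4.
For the next term, n = 5, so the run lengths are 4, 11.

444477777777777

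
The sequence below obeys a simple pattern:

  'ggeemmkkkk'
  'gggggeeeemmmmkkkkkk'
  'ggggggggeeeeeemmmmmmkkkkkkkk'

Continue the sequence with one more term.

gggggggggggeeeeeeeemmmmmmmmkkkkkkkkkk

Term n consists of 3n-1 g's, followed by 2n e's, followed by 2n m's, followed by 2n+2 k's (n = 1, 2, …).
At n = 4 the blocks have lengths 11, 8, 8, 10.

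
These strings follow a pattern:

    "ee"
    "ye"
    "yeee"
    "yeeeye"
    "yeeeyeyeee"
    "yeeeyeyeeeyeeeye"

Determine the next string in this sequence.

From term 3 onward, concatenate the last term with the second-to-last: ye·ee = yeee, yeee·ye = yeeeye, …
Continuing: yeeeyeyeeeyeeeye · yeeeyeyeee gives term 7.

yeeeyeyeeeyeeeyeyeeeyeyeee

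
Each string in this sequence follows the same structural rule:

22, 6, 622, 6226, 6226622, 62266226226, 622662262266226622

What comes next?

62266226226622662262266226226

This is a Fibonacci-style word recurrence s(k) = s(k−1)·s(k−2): e.g. 6·22 = 622.
So term 8 is 622662262266226622·62266226226.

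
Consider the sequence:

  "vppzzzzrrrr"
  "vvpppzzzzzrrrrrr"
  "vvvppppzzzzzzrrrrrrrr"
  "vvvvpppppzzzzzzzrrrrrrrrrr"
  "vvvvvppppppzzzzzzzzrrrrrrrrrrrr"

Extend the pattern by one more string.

vvvvvvpppppppzzzzzzzzzrrrrrrrrrrrrrr

Each string has the form v^{n-1} p^{n} z^{n+2} r^{2n}, where the shown terms are n = 2, 3, 4, 5, 6.
Setting n = 7 gives 6, 7, 9, 14 characters in each block.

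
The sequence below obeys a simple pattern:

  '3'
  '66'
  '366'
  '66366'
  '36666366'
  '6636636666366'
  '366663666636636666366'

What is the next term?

6636636666366366663666636636666366

From term 3 onward, concatenate the second-to-last term with the last: 3·66 = 366, 66·366 = 66366, …
Continuing: 6636636666366 · 366663666636636666366 gives term 8.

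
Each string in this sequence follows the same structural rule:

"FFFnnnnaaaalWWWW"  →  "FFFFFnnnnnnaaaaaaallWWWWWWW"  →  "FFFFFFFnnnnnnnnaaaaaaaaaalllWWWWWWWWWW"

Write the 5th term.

Term n consists of 2n+1 F's, followed by 2n+2 n's, followed by 3n+1 a's, followed by n l's, followed by 3n+1 W's (n = 1, 2, …).
For term 5, n = 5, so the run lengths are 11, 12, 16, 5, 16.

FFFFFFFFFFFnnnnnnnnnnnnaaaaaaaaaaaaaaaalllllWWWWWWWWWWWWWWWW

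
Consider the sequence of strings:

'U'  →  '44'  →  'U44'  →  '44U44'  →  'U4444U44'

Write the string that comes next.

44U44U4444U44

Each term (from the third on) is the two preceding terms concatenated in order: term 3 = U·44 = U44.
Continuing: 44U44 · U4444U44 gives term 6.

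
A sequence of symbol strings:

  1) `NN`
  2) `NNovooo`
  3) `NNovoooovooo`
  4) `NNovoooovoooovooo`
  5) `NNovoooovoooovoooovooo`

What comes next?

Every step adds ovooo to the end: s(k+1) = s(k)·ovooo.
Applying this once more to NNovoooovoooovoooovooo:

NNovoooovoooovoooovoooovooo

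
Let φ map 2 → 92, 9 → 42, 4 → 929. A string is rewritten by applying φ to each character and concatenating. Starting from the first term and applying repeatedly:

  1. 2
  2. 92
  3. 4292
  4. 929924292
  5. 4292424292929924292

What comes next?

Rewriting the 19 symbols of 4292424292929924292 one by one yields 929 92 42 92 929 92 929 92 42 92 42 92 42 42 92 929 92 42 92; concatenated:

929924292929929299242924292424292929924292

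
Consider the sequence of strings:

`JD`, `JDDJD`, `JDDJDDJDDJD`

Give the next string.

Every step duplicates the string with 'D' between the halves.
Doubling JDDJDDJDDJD with 'D' between the halves:

JDDJDDJDDJDDJDDJDDJDDJD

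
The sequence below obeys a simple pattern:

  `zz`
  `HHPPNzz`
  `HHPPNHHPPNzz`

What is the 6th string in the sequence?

Each term is the previous one with HHPPN prepended.
From HHPPNHHPPNzz, 3 further steps: HHPPNHHPPNzz → HHPPNHHPPNHHPPNzz → HHPPNHHPPNHHPPNHHPPNzz → (answer).

HHPPNHHPPNHHPPNHHPPNHHPPNzz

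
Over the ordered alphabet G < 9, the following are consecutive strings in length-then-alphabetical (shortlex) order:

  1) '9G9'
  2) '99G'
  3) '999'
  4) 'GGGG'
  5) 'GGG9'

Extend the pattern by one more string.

GG9G

Treat GGG9 as a base-2 numeral over the given alphabet and add one, carrying through any trailing 9's.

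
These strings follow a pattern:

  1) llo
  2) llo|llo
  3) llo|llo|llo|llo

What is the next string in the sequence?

llo|llo|llo|llo|llo|llo|llo|llo

Each string is two copies of the previous one joined by '|'.
So the next term is two copies of llo|llo|llo|llo with '|' between the halves.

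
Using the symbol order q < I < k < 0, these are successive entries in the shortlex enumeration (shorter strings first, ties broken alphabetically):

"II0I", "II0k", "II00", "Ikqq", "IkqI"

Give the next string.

Ikqk

The successor of IkqI increments the rightmost position that isn't already 0 and resets every position after it to q.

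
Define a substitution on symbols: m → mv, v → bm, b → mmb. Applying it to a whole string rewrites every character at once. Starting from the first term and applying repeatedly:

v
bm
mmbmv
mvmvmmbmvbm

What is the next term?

Apply φ to mvmvmmbmvbm symbol by symbol: m→mv, v→bm, m→mv, v→bm, m→mv, m→mv, b→mmb, m→mv, v→bm, b→mmb, m→mv; joined: mv bm mv bm mv mv mmb mv bm mmb mv.

mvbmmvbmmvmvmmbmvbmmmbmv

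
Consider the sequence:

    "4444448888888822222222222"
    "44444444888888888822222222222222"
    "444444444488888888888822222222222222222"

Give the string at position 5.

44444444444444888888888888888822222222222222222222222

Each string has the form 4^{2n} 8^{2n+2} 2^{3n+2}, where the shown terms are n = 3, 4, 5.
At n = 7 the blocks have lengths 14, 16, 23.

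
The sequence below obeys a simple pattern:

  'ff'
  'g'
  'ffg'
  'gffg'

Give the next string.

ffggffg

Each term (from the third on) is the two preceding terms concatenated in order: term 3 = ff·g = ffg.
Continuing: ffg · gffg gives term 5.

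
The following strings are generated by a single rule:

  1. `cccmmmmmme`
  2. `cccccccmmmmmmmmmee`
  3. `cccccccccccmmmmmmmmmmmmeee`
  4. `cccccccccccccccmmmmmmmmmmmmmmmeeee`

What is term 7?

Each string has the form c^{4n-1} m^{3n+3} e^{n} (n = 1, 2, …).
At n = 7 the blocks have lengths 27, 24, 7.

cccccccccccccccccccccccccccmmmmmmmmmmmmmmmmmmmmmmmmeeeeeee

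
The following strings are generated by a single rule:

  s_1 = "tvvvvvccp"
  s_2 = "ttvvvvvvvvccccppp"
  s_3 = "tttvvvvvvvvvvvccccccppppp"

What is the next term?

ttttvvvvvvvvvvvvvvccccccccppppppp

The n-th term is n t's then 3n+2 v's then 2n c's then 2n-1 p's (n = 1, 2, …).
Setting n = 4 gives 4, 14, 8, 7 characters in each block.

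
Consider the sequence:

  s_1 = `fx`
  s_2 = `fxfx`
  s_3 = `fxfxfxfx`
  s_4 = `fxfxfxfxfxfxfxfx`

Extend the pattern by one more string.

Every step duplicates the string.
Doubling fxfxfxfxfxfxfxfx:

fxfxfxfxfxfxfxfxfxfxfxfxfxfxfxfx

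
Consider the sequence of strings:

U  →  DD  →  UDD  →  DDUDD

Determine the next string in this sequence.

From term 3 onward, concatenate the second-to-last term with the last: U·DD = UDD, DD·UDD = DDUDD, …
The next term joins UDD and DDUDD.

UDDDDUDD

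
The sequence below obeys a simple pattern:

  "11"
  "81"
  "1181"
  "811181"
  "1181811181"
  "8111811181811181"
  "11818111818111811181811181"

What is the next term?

Each term (from the third on) is the two preceding terms concatenated in order: term 3 = 11·81 = 1181.
So term 8 is 8111811181811181·11818111818111811181811181.

811181118181118111818111818111811181811181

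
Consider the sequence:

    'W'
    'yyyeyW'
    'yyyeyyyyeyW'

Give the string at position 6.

yyyeyyyyeyyyyeyyyyeyyyyeyW

The strings grow by a fixed prefix yyyey each time.
From yyyeyyyyeyW, 3 further steps: yyyeyyyyeyW → yyyeyyyyeyyyyeyW → yyyeyyyyeyyyyeyyyyeyW → (answer).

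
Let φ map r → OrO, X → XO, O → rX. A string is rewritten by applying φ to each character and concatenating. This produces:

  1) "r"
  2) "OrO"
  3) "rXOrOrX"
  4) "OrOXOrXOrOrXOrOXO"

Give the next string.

rXOrOrXXOrXOrOXOrXOrOrXOrOXOrXOrOrXXOrX

φ(OrOXOrXOrOrXOrOXO) expands symbol-by-symbol to rX OrO rX XO rX OrO XO rX OrO rX OrO XO rX OrO rX XO rX; joining the 17 pieces gives the next term.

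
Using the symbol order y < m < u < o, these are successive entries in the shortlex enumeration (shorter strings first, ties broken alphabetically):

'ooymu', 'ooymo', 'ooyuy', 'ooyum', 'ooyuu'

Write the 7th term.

Stepping forward 2 times from ooyuu: ooyuu → ooyuo, then the target.

ooyoy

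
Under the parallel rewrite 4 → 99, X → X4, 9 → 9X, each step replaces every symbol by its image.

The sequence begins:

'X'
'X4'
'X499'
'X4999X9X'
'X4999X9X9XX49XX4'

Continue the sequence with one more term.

X4999X9X9XX49XX49XX4X4999XX4X499

Applying the rule to each of the 16 symbols of X4999X9X9XX49XX4 gives the pieces X4 99 9X 9X 9X X4 9X X4 9X X4 X4 99 9X X4 X4 99, which concatenate to the answer.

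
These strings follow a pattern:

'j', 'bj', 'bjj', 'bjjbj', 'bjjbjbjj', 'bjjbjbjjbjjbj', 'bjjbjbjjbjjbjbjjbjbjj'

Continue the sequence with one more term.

This is a Fibonacci-style word recurrence s(k) = s(k−1)·s(k−2): e.g. bj·j = bjj.
So term 8 is bjjbjbjjbjjbjbjjbjbjj·bjjbjbjjbjjbj.

bjjbjbjjbjjbjbjjbjbjjbjjbjbjjbjjbj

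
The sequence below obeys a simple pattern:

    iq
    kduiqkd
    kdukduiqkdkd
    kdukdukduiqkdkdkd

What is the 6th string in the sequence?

kdukdukdukdukduiqkdkdkdkdkd

Every step adds kdu to the front and kd to the end of the previous string.
From kdukdukduiqkdkdkd, 2 further steps: kdukdukduiqkdkdkd → kdukdukdukduiqkdkdkdkd → (answer).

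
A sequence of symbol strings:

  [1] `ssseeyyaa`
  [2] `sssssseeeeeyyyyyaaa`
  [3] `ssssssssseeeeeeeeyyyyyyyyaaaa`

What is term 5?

ssssssssssssssseeeeeeeeeeeeeeyyyyyyyyyyyyyyaaaaaa

Reading off run lengths: s runs 3, 6, 9; e runs 2, 5, 8; y runs 2, 5, 8; a runs 2, 3, 4 — each is linear in n (n = 1, 2, …).
At n = 5 the blocks have lengths 15, 14, 14, 6.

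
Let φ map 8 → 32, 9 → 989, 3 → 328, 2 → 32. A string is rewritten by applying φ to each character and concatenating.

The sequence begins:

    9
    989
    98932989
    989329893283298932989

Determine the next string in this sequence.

989329893283298932989328323232832989329893283298932989

Replace each of the 21 characters of 989329893283298932989 in place — 989 32 989 328 32 989 32 989 328 32 32 328 32 989 32 989 328 32 989 32 989 — and concatenate.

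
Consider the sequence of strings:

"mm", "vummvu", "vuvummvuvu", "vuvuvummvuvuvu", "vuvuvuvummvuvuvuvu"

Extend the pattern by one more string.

s(k+1) = vu·s(k)·vu, so each term gains vu as a prefix and vu as a suffix.
Applying this once more to vuvuvuvummvuvuvuvu:

vuvuvuvuvummvuvuvuvuvu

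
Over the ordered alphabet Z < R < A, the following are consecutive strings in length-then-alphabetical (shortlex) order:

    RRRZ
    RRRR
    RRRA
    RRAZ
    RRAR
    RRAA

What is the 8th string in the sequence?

Continuing the enumeration 2 steps past RRAA: RRAA → RAZZ → (answer).

RAZR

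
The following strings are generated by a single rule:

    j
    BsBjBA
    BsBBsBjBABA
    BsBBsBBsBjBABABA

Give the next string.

Each term wraps the previous one in BsB on the left and BA on the right.
So the next term is BsB·BsBBsBBsBjBABABA·BA.

BsBBsBBsBBsBjBABABABA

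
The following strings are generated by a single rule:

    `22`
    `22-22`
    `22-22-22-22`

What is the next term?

Each string is two copies of the previous one joined by '-'.
Doubling 22-22-22-22 with '-' between the halves:

22-22-22-22-22-22-22-22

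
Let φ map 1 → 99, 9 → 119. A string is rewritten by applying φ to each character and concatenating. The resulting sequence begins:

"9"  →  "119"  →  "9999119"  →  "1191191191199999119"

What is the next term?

Rewriting the 19 symbols of 1191191191199999119 one by one yields 99 99 119 99 99 119 99 99 119 99 99 119 119 119 119 119 99 99 119; concatenated:

99991199999119999911999991191191191191199999119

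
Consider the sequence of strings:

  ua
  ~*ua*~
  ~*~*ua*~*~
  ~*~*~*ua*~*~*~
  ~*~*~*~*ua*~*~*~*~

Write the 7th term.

~*~*~*~*~*~*ua*~*~*~*~*~*~

Each term wraps the previous one in ~* on the left and *~ on the right.
From ~*~*~*~*ua*~*~*~*~, 2 further steps: ~*~*~*~*ua*~*~*~*~ → ~*~*~*~*~*ua*~*~*~*~*~ → (answer).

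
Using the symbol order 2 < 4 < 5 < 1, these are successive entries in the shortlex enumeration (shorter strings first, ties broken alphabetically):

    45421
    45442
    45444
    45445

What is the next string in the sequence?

Find the rightmost character of 45445 below 1, bump it to the next letter, and reset everything to its right to 2.

45441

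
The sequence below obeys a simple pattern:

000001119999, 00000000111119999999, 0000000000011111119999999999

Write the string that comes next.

000000000000001111111119999999999999

Term n consists of 3n+2 0's, followed by 2n+1 1's, followed by 3n+1 9's (n = 1, 2, …).
Setting n = 4 gives 14, 9, 13 characters in each block.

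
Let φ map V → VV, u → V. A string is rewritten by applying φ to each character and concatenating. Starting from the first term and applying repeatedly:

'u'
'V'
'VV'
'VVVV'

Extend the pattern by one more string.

VVVVVVVV

Apply φ to VVVV symbol by symbol: V→VV, V→VV, V→VV, V→VV; joined: VV VV VV VV.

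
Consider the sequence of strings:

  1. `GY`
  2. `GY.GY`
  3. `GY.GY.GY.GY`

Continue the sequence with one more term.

GY.GY.GY.GY.GY.GY.GY.GY

Each string is two copies of the previous one joined by '.'.
One more doubling of GY.GY.GY.GY gives the answer.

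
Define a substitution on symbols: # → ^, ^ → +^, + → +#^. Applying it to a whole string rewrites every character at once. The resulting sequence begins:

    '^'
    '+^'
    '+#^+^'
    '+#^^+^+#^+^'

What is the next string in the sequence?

+#^^+^+^+#^+^+#^^+^+#^+^

Apply φ to +#^^+^+#^+^ symbol by symbol: +→+#^, #→^, ^→+^, ^→+^, +→+#^, ^→+^, +→+#^, #→^, ^→+^, +→+#^, ^→+^; joined: +#^ ^ +^ +^ +#^ +^ +#^ ^ +^ +#^ +^.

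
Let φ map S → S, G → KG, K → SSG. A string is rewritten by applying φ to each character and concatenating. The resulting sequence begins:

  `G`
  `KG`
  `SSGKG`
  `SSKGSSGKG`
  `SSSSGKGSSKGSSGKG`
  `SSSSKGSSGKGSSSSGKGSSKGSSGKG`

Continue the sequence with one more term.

SSSSSSGKGSSKGSSGKGSSSSKGSSGKGSSSSGKGSSKGSSGKG

Applying the rule to each of the 27 symbols of SSSSKGSSGKGSSSSGKGSSKGSSGKG gives the pieces S S S S SSG KG S S KG SSG KG S S S S KG SSG KG S S SSG KG S S KG SSG KG, which concatenate to the answer.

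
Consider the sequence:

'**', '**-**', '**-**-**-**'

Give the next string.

Each string is two copies of the previous one joined by '-'.
Doubling **-**-**-** with '-' between the halves:

**-**-**-**-**-**-**-**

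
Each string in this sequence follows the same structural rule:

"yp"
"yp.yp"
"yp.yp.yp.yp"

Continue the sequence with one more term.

Each string is two copies of the previous one joined by '.'.
Doubling yp.yp.yp.yp with '.' between the halves:

yp.yp.yp.yp.yp.yp.yp.yp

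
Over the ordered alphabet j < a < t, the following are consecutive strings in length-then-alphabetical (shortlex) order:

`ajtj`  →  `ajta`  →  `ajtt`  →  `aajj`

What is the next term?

The successor of aajj increments the rightmost position that isn't already t and resets every position after it to j.

aaja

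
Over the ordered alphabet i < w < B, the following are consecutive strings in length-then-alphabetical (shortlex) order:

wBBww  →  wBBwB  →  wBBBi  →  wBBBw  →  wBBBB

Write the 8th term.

BiiiB

Advancing 3 positions from wBBBB through wBBBB → Biiii → Biiiw reaches term 8.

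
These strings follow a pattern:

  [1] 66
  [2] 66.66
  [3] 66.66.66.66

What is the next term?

66.66.66.66.66.66.66.66

Every step duplicates the string with '.' between the halves.
One more doubling of 66.66.66.66 gives the answer.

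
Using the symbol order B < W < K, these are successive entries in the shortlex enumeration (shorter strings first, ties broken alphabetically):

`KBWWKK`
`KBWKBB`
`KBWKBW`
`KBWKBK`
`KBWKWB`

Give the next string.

KBWKWW

Find the rightmost character of KBWKWB below K, bump it to the next letter, and reset everything to its right to B.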